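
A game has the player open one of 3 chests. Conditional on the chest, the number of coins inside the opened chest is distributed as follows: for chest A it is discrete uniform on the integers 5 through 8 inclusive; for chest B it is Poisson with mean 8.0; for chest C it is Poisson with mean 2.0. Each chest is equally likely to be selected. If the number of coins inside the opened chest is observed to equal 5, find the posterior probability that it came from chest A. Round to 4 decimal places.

0.6619

Likelihoods P(X=5 | ·): A: 0.25; B: 0.0916037; C: 0.0360894.
Posterior ∝ prior × likelihood. Numerator for A: 0.333333·0.25 = 0.0833333.
Normalizing constant: 0.333333·0.25 + 0.333333·0.0916037 + 0.333333·0.0360894 = 0.125898.
P(A | observation) = 0.0833333 / 0.125898 = 0.661913.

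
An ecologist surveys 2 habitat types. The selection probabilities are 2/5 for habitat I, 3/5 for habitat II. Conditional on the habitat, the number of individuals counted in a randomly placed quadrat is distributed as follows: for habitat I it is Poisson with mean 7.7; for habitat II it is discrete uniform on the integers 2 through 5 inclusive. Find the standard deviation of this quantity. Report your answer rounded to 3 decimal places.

2.840

Per component, I: μ=7.7, E[X²]=66.99; II: μ=3.5, E[X²]=13.5.
E[X] = 0.4·7.7 + 0.6·3.5 = 5.18.
E[X²] = 0.4·66.99 + 0.6·13.5 = 34.896.
Var(X) = E[X²] − (E[X])² = 34.896 − 26.8324 = 8.0636.
SD(X) = √8.0636 = 2.83965.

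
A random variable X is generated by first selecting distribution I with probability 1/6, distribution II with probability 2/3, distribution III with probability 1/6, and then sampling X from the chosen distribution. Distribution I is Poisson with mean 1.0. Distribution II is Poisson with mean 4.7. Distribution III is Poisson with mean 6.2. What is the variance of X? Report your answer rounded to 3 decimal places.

Per component, I: μ=1, E[X²]=2; II: μ=4.7, E[X²]=26.79; III: μ=6.2, E[X²]=44.64.
E[X] = 0.166667·1 + 0.666667·4.7 + 0.166667·6.2 = 4.33333.
E[X²] = 0.166667·2 + 0.666667·26.79 + 0.166667·44.64 = 25.6333.
Var(X) = E[X²] − (E[X])² = 25.6333 − 18.7778 = 6.85556.

6.856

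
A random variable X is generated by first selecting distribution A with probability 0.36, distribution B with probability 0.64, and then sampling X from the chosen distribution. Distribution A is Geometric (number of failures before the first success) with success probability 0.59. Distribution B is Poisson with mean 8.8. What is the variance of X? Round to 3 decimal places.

Per component, A: μ=0.694915, E[X²]=1.66073; B: μ=8.8, E[X²]=86.24.
E[X] = 0.36·0.694915 + 0.64·8.8 = 5.88217.
E[X²] = 0.36·1.66073 + 0.64·86.24 = 55.7915.
Var(X) = E[X²] − (E[X])² = 55.7915 − 34.5999 = 21.1915.

21.192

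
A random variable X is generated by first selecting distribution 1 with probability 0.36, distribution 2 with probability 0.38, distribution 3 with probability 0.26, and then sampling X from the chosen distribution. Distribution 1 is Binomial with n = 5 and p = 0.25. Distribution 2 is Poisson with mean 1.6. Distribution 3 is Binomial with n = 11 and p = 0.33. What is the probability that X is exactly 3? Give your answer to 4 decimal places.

Conditional on each component, P(X = 3): 1: 0.0878906; 2: 0.137828; 3: 0.240782.
By total probability, P(X = 3) = 0.36·0.0878906 + 0.38·0.137828 + 0.26·0.240782 = 0.146619.

0.1466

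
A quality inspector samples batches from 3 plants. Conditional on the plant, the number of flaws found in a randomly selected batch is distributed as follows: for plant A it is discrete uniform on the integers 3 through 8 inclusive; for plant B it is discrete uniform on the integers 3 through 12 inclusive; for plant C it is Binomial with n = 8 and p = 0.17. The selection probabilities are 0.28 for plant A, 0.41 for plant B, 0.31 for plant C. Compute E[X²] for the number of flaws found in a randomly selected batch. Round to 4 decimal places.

For each component E[X²] = Var + (mean)², giving A: 33.1667; B: 64.5; C: 2.9784.
Overall E[X²] = 0.28·33.1667 + 0.41·64.5 + 0.31·2.9784 = 36.655.

36.6550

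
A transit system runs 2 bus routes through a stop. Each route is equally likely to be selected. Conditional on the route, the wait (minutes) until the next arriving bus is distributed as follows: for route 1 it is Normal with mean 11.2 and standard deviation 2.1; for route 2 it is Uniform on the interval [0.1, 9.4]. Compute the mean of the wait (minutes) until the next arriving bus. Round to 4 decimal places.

Component means — 1: 11.2; 2: 4.75.
E[X] = 0.5·11.2 + 0.5·4.75 = 7.975.

7.9750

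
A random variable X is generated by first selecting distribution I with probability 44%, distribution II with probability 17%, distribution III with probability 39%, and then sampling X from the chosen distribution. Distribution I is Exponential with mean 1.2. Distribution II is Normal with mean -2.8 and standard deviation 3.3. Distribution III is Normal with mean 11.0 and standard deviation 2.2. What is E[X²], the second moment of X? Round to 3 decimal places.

53.529

For each component E[X²] = Var + (mean)², giving I: 2.88; II: 18.73; III: 125.84.
Overall E[X²] = 0.44·2.88 + 0.17·18.73 + 0.39·125.84 = 53.5289.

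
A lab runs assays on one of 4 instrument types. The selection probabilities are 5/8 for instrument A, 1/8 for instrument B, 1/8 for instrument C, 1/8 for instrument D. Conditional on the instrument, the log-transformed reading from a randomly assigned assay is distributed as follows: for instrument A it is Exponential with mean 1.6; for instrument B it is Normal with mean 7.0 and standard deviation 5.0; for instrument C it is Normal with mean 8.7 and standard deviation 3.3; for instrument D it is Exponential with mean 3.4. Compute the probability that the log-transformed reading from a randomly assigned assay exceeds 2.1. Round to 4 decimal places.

0.4623

Conditional on each instrument, P(X > 2.1): A: 0.269146; B: 0.836457; C: 0.97725; D: 0.539212.
By total probability, P(X > 2.1) = 0.625·0.269146 + 0.125·0.836457 + 0.125·0.97725 + 0.125·0.539212 = 0.462331.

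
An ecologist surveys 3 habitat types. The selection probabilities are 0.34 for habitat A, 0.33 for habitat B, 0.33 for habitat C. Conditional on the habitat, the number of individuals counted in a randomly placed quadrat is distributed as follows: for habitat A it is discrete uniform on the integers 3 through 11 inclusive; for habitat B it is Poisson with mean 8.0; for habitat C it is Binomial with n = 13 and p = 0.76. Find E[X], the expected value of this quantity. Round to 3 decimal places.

8.280

Component means — A: 7; B: 8; C: 9.88.
E[X] = 0.34·7 + 0.33·8 + 0.33·9.88 = 8.2804.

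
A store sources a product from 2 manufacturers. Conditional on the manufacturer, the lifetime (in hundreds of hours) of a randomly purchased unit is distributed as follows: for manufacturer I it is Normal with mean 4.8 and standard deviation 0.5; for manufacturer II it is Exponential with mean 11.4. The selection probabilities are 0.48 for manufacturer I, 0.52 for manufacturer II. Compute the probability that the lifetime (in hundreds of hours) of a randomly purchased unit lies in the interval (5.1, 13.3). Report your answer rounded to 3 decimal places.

Conditional on each manufacturer, P(5.1 < X < 13.3): I: 0.274253; II: 0.327905.
By total probability, P(5.1 < X < 13.3) = 0.48·0.274253 + 0.52·0.327905 = 0.302152.

0.302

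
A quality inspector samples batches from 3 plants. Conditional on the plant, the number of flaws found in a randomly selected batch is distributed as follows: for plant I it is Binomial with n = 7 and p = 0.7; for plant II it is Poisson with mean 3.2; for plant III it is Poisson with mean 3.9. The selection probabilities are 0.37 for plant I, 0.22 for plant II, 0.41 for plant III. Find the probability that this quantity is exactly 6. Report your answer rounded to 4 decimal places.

0.1453

Conditional on each plant, P(X = 6): I: 0.247063; II: 0.060789; III: 0.0989251.
By total probability, P(X = 6) = 0.37·0.247063 + 0.22·0.060789 + 0.41·0.0989251 = 0.145346.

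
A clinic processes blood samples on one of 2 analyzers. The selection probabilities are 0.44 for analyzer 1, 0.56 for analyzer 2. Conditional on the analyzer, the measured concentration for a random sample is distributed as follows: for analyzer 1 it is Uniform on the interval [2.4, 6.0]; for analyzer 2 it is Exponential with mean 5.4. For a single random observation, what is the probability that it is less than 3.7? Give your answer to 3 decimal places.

0.437

Conditional on each analyzer, P(X < 3.7): 1: 0.361111; 2: 0.496003.
By total probability, P(X < 3.7) = 0.44·0.361111 + 0.56·0.496003 = 0.436651.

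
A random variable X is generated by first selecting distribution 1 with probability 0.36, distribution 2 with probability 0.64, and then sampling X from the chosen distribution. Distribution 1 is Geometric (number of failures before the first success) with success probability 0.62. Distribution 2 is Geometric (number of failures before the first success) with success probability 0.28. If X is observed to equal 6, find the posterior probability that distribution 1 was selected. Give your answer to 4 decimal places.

0.0262

Likelihoods P(X=6 | ·): 1: 0.00186678; 2: 0.0390079.
Posterior ∝ prior × likelihood. Numerator for 1: 0.36·0.00186678 = 0.000672041.
Normalizing constant: 0.36·0.00186678 + 0.64·0.0390079 = 0.0256371.
P(1 | observation) = 0.000672041 / 0.0256371 = 0.0262136.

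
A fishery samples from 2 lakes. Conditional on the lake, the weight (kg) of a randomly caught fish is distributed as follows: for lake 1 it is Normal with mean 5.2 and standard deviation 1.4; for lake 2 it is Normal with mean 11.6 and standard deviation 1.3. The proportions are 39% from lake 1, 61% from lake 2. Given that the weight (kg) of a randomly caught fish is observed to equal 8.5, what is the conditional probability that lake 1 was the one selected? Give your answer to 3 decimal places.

Likelihoods f(8.5 | ·): 1: 0.0177127; 2: 0.0178724.
Posterior ∝ prior × likelihood. Numerator for 1: 0.39·0.0177127 = 0.00690796.
Normalizing constant: 0.39·0.0177127 + 0.61·0.0178724 = 0.0178101.
P(1 | observation) = 0.00690796 / 0.0178101 = 0.387867.

0.388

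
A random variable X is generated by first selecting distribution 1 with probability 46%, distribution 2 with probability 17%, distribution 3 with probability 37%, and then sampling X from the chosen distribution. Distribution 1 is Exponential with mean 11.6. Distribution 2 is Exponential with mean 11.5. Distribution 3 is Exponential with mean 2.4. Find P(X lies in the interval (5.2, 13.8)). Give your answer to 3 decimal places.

0.252

Conditional on each component, P(5.2 < X < 13.8): 1: 0.334402; 2: 0.335049; 3: 0.111376.
By total probability, P(5.2 < X < 13.8) = 0.46·0.334402 + 0.17·0.335049 + 0.37·0.111376 = 0.251993.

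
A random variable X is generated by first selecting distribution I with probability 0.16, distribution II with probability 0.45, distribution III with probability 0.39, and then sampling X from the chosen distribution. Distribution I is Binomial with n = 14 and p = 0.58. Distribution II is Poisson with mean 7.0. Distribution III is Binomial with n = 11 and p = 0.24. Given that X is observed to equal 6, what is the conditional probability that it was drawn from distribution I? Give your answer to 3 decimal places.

0.189

Likelihoods P(X=6 | ·): I: 0.110692; II: 0.149003; III: 0.022386.
Posterior ∝ prior × likelihood. Numerator for I: 0.16·0.110692 = 0.0177108.
Normalizing constant: 0.16·0.110692 + 0.45·0.149003 + 0.39·0.022386 = 0.0934926.
P(I | observation) = 0.0177108 / 0.0934926 = 0.189435.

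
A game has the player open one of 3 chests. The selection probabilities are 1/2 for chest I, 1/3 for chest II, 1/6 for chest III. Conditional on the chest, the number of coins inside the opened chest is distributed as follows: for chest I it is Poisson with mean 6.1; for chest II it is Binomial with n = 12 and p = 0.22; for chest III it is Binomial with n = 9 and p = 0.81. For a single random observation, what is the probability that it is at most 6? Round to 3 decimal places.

Conditional on each chest, P(X ≤ 6): I: 0.590245; II: 0.993154; III: 0.235732.
By total probability, P(X ≤ 6) = 0.5·0.590245 + 0.333333·0.993154 + 0.166667·0.235732 = 0.665462.

0.665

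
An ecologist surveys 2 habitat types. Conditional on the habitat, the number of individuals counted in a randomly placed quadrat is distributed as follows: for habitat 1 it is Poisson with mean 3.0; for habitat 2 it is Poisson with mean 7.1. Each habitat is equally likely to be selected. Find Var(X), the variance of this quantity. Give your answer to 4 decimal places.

9.2525

Per component, 1: μ=3, E[X²]=12; 2: μ=7.1, E[X²]=57.51.
E[X] = 0.5·3 + 0.5·7.1 = 5.05.
E[X²] = 0.5·12 + 0.5·57.51 = 34.755.
Var(X) = E[X²] − (E[X])² = 34.755 − 25.5025 = 9.2525.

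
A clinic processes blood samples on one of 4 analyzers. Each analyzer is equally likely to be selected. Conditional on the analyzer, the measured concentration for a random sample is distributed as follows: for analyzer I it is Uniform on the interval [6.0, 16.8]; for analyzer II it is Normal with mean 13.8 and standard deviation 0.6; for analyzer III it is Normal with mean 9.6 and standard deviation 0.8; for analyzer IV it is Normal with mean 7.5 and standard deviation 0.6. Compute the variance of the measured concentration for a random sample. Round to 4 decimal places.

Per component, I: μ=11.4, E[X²]=139.68; II: μ=13.8, E[X²]=190.8; III: μ=9.6, E[X²]=92.8; IV: μ=7.5, E[X²]=56.61.
E[X] = 0.25·11.4 + 0.25·13.8 + 0.25·9.6 + 0.25·7.5 = 10.575.
E[X²] = 0.25·139.68 + 0.25·190.8 + 0.25·92.8 + 0.25·56.61 = 119.973.
Var(X) = E[X²] − (E[X])² = 119.973 − 111.831 = 8.14188.

8.1419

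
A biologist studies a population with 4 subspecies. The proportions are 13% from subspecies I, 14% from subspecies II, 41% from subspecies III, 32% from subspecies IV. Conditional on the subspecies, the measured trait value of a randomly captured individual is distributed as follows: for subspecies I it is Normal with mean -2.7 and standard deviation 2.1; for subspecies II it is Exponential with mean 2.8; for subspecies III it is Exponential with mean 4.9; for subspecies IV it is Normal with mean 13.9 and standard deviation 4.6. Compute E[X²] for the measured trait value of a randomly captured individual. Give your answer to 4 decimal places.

92.0028

For each component E[X²] = Var + (mean)², giving I: 11.7; II: 15.68; III: 48.02; IV: 214.37.
Overall E[X²] = 0.13·11.7 + 0.14·15.68 + 0.41·48.02 + 0.32·214.37 = 92.0028.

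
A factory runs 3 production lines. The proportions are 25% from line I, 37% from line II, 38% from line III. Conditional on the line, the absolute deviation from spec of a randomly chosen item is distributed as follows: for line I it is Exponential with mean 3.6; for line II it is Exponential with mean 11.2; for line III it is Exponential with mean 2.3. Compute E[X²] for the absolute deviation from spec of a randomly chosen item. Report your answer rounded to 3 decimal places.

For each component E[X²] = Var + (mean)², giving I: 25.92; II: 250.88; III: 10.58.
Overall E[X²] = 0.25·25.92 + 0.37·250.88 + 0.38·10.58 = 103.326.

103.326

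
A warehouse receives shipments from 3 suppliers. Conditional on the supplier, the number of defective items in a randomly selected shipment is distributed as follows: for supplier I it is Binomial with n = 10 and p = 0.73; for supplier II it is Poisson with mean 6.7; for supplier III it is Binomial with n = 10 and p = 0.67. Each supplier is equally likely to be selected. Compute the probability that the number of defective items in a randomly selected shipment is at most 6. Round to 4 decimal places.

0.3998

Conditional on each supplier, P(X ≤ 6): I: 0.272576; II: 0.495297; III: 0.431632.
By total probability, P(X ≤ 6) = 0.333333·0.272576 + 0.333333·0.495297 + 0.333333·0.431632 = 0.399835.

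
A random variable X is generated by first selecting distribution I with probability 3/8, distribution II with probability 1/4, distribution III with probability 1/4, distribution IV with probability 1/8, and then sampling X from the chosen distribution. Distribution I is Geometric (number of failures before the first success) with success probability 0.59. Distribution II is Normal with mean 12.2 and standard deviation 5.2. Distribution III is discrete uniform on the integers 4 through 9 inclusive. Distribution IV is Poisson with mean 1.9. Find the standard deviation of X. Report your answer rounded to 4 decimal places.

5.4601

Per component, I: μ=0.694915, E[X²]=1.66073; II: μ=12.2, E[X²]=175.88; III: μ=6.5, E[X²]=45.1667; IV: μ=1.9, E[X²]=5.51.
E[X] = 0.375·0.694915 + 0.25·12.2 + 0.25·6.5 + 0.125·1.9 = 5.17309.
E[X²] = 0.375·1.66073 + 0.25·175.88 + 0.25·45.1667 + 0.125·5.51 = 56.5732.
Var(X) = E[X²] − (E[X])² = 56.5732 − 26.7609 = 29.8123.
SD(X) = √29.8123 = 5.46006.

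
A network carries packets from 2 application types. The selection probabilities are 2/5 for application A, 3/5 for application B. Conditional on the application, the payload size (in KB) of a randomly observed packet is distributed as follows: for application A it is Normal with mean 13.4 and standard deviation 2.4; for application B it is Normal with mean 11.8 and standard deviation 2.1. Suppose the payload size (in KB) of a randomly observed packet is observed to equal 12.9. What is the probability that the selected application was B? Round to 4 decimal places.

Likelihoods f(12.9 | ·): A: 0.162657; B: 0.165619.
Posterior ∝ prior × likelihood. Numerator for B: 0.6·0.165619 = 0.0993715.
Normalizing constant: 0.4·0.162657 + 0.6·0.165619 = 0.164435.
P(B | observation) = 0.0993715 / 0.164435 = 0.604323.

0.6043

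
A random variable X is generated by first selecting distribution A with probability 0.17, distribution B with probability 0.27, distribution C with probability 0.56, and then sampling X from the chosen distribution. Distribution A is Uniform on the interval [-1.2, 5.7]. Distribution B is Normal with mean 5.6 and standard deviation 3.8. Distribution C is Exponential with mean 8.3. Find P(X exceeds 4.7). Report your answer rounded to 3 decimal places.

0.503

Conditional on each component, P(X > 4.7): A: 0.144928; B: 0.59361; C: 0.567642.
By total probability, P(X > 4.7) = 0.17·0.144928 + 0.27·0.59361 + 0.56·0.567642 = 0.502792.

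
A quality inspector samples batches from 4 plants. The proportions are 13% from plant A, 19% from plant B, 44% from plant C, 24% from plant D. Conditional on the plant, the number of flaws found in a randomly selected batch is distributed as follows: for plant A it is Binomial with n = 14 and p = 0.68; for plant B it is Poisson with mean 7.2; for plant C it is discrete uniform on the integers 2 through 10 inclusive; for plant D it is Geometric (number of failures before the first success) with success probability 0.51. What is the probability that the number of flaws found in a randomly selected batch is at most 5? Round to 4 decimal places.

0.4864

Conditional on each plant, P(X ≤ 5): A: 0.0131156; B: 0.275897; C: 0.444444; D: 0.986159.
By total probability, P(X ≤ 5) = 0.13·0.0131156 + 0.19·0.275897 + 0.44·0.444444 + 0.24·0.986159 = 0.486359.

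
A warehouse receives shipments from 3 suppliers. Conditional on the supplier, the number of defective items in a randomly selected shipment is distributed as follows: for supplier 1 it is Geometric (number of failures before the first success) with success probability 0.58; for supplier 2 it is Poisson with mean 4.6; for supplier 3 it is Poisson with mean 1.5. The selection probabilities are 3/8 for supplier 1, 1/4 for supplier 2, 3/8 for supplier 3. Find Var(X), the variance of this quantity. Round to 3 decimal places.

Per component, 1: μ=0.724138, E[X²]=1.77289; 2: μ=4.6, E[X²]=25.76; 3: μ=1.5, E[X²]=3.75.
E[X] = 0.375·0.724138 + 0.25·4.6 + 0.375·1.5 = 1.98405.
E[X²] = 0.375·1.77289 + 0.25·25.76 + 0.375·3.75 = 8.51108.
Var(X) = E[X²] − (E[X])² = 8.51108 − 3.93646 = 4.57462.

4.575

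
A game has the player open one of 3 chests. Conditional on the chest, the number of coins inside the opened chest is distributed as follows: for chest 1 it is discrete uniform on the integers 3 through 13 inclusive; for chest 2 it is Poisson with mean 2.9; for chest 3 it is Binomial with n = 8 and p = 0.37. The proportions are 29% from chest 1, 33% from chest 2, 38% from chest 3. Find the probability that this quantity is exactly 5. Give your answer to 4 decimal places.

Conditional on each chest, P(X = 5): 1: 0.0909091; 2: 0.0940491; 3: 0.0970998.
By total probability, P(X = 5) = 0.29·0.0909091 + 0.33·0.0940491 + 0.38·0.0970998 = 0.0942978.

0.0943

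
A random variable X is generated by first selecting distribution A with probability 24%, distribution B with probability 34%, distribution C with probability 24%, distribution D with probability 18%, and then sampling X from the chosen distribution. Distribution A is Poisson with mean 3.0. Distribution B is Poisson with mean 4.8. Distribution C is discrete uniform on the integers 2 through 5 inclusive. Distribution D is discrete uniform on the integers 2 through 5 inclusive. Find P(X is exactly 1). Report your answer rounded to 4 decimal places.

0.0493

Conditional on each component, P(X = 1): A: 0.149361; B: 0.0395028; C: 0; D: 0.
By total probability, P(X = 1) = 0.24·0.149361 + 0.34·0.0395028 + 0.24·0 + 0.18·0 = 0.0492776.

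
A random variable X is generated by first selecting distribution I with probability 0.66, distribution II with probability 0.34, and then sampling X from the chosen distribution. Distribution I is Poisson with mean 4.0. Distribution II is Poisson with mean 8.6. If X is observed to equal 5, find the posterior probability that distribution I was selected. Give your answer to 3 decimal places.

Likelihoods P(X=5 | ·): I: 0.156293; II: 0.0721736.
Posterior ∝ prior × likelihood. Numerator for I: 0.66·0.156293 = 0.103154.
Normalizing constant: 0.66·0.156293 + 0.34·0.0721736 = 0.127693.
P(I | observation) = 0.103154 / 0.127693 = 0.807827.

0.808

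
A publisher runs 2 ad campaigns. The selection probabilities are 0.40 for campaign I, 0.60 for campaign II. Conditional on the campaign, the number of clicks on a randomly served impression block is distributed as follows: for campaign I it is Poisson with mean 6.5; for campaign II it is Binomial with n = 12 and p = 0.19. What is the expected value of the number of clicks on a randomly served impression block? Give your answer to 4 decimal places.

3.9680

Component means — I: 6.5; II: 2.28.
E[X] = 0.4·6.5 + 0.6·2.28 = 3.968.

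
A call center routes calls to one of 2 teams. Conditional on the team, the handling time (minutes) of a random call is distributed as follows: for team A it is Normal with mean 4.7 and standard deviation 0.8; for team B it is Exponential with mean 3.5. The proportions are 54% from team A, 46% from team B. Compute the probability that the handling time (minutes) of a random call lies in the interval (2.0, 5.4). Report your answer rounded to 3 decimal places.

0.598

Conditional on each team, P(2.0 < X < 5.4): A: 0.808844; B: 0.350949.
By total probability, P(2.0 < X < 5.4) = 0.54·0.808844 + 0.46·0.350949 = 0.598212.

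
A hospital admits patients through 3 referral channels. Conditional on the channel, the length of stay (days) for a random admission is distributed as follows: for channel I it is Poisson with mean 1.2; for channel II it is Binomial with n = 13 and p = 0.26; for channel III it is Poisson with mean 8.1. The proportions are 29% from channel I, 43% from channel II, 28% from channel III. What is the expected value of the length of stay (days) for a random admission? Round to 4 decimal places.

Component means — I: 1.2; II: 3.38; III: 8.1.
E[X] = 0.29·1.2 + 0.43·3.38 + 0.28·8.1 = 4.0694.

4.0694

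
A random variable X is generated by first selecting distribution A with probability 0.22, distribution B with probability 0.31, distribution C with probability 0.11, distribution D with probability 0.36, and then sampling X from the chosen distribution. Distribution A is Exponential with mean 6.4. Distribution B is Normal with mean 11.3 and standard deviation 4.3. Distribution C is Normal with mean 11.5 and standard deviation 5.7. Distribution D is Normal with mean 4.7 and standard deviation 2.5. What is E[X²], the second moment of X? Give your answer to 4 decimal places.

91.6620

For each component E[X²] = Var + (mean)², giving A: 81.92; B: 146.18; C: 164.74; D: 28.34.
Overall E[X²] = 0.22·81.92 + 0.31·146.18 + 0.11·164.74 + 0.36·28.34 = 91.662.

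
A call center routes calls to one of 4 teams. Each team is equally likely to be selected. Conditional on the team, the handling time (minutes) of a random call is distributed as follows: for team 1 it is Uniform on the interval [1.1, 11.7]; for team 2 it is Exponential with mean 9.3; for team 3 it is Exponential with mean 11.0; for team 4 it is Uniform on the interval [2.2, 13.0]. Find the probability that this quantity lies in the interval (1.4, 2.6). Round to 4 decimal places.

Conditional on each team, P(1.4 < X < 2.6): 1: 0.113208; 2: 0.104136; 3: 0.091; 4: 0.037037.
By total probability, P(1.4 < X < 2.6) = 0.25·0.113208 + 0.25·0.104136 + 0.25·0.091 + 0.25·0.037037 = 0.0863453.

0.0863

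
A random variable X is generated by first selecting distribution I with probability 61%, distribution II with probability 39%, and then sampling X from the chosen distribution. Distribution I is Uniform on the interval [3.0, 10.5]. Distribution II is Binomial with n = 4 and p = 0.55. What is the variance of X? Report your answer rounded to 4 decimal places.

8.1706

Per component, I: μ=6.75, E[X²]=50.25; II: μ=2.2, E[X²]=5.83.
E[X] = 0.61·6.75 + 0.39·2.2 = 4.9755.
E[X²] = 0.61·50.25 + 0.39·5.83 = 32.9262.
Var(X) = E[X²] − (E[X])² = 32.9262 − 24.7556 = 8.1706.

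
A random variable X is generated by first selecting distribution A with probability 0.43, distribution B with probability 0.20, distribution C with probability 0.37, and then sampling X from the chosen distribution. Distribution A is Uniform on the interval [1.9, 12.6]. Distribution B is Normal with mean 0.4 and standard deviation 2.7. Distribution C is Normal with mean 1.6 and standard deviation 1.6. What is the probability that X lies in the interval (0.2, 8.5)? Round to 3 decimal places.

0.670

Conditional on each component, P(0.2 < X < 8.5): A: 0.616822; B: 0.528174; C: 0.809205.
By total probability, P(0.2 < X < 8.5) = 0.43·0.616822 + 0.2·0.528174 + 0.37·0.809205 = 0.670274.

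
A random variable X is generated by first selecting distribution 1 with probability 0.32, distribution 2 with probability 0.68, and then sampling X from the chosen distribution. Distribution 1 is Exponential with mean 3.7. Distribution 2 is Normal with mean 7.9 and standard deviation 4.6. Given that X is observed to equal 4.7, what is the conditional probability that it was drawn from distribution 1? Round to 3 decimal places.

Likelihoods f(4.7 | ·): 1: 0.0758799; 2: 0.0680876.
Posterior ∝ prior × likelihood. Numerator for 1: 0.32·0.0758799 = 0.0242816.
Normalizing constant: 0.32·0.0758799 + 0.68·0.0680876 = 0.0705811.
P(1 | observation) = 0.0242816 / 0.0705811 = 0.344024.

0.344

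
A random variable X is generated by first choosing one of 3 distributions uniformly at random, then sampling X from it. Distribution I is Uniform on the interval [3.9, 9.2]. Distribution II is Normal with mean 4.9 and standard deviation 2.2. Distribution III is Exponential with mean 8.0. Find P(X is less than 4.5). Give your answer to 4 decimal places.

Conditional on each component, P(X < 4.5): I: 0.113208; II: 0.427863; III: 0.430217.
By total probability, P(X < 4.5) = 0.333333·0.113208 + 0.333333·0.427863 + 0.333333·0.430217 = 0.323762.

0.3238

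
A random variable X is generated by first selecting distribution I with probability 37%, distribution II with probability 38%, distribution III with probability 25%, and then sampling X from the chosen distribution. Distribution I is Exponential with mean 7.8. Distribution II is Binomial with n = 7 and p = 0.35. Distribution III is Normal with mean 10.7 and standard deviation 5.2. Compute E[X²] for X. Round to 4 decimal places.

For each component E[X²] = Var + (mean)², giving I: 121.68; II: 7.595; III: 141.53.
Overall E[X²] = 0.37·121.68 + 0.38·7.595 + 0.25·141.53 = 83.2902.

83.2902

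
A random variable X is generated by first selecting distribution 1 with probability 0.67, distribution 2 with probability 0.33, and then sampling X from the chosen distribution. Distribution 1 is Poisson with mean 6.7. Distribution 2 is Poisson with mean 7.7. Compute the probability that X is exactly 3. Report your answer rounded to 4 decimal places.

Conditional on each component, P(X = 3): 1: 0.0617021; 2: 0.0344551.
By total probability, P(X = 3) = 0.67·0.0617021 + 0.33·0.0344551 = 0.0527106.

0.0527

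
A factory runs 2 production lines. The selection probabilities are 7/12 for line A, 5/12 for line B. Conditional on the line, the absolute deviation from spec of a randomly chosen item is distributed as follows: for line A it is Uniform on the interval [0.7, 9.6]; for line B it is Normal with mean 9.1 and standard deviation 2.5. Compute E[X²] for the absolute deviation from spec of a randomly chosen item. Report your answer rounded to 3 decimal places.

For each component E[X²] = Var + (mean)², giving A: 33.1233; B: 89.06.
Overall E[X²] = 0.583333·33.1233 + 0.416667·89.06 = 56.4303.

56.430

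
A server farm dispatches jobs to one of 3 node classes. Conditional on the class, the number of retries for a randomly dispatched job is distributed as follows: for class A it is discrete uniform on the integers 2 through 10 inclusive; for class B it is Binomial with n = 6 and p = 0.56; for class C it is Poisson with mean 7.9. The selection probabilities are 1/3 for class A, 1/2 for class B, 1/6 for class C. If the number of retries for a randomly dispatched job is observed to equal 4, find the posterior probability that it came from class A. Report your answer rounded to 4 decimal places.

Likelihoods P(X=4 | ·): A: 0.111111; B: 0.285594; C: 0.0601687.
Posterior ∝ prior × likelihood. Numerator for A: 0.333333·0.111111 = 0.037037.
Normalizing constant: 0.333333·0.111111 + 0.5·0.285594 + 0.166667·0.0601687 = 0.189862.
P(A | observation) = 0.037037 / 0.189862 = 0.195073.

0.1951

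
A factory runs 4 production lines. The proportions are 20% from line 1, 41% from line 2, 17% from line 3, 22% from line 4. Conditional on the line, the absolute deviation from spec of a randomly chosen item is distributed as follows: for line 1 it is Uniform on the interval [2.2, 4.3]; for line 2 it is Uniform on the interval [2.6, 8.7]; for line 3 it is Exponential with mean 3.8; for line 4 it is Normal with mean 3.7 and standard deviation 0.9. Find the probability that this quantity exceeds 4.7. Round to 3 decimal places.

0.348

Conditional on each line, P(X > 4.7): 1: 0; 2: 0.655738; 3: 0.2903; 4: 0.13326.
By total probability, P(X > 4.7) = 0.2·0 + 0.41·0.655738 + 0.17·0.2903 + 0.22·0.13326 = 0.347521.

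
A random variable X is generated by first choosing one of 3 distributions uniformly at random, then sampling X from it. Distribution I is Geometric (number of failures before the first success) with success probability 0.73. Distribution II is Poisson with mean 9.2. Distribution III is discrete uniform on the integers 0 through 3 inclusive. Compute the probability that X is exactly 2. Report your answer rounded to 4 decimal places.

0.1025

Conditional on each component, P(X = 2): I: 0.053217; II: 0.00427599; III: 0.25.
By total probability, P(X = 2) = 0.333333·0.053217 + 0.333333·0.00427599 + 0.333333·0.25 = 0.102498.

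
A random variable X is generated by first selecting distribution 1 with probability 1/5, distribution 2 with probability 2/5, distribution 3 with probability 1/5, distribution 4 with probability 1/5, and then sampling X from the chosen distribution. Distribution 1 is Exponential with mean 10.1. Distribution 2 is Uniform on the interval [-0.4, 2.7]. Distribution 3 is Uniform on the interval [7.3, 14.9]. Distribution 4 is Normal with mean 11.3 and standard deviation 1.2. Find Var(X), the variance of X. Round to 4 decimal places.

44.6424

Per component, 1: μ=10.1, E[X²]=204.02; 2: μ=1.15, E[X²]=2.12333; 3: μ=11.1, E[X²]=128.023; 4: μ=11.3, E[X²]=129.13.
E[X] = 0.2·10.1 + 0.4·1.15 + 0.2·11.1 + 0.2·11.3 = 6.96.
E[X²] = 0.2·204.02 + 0.4·2.12333 + 0.2·128.023 + 0.2·129.13 = 93.084.
Var(X) = E[X²] − (E[X])² = 93.084 − 48.4416 = 44.6424.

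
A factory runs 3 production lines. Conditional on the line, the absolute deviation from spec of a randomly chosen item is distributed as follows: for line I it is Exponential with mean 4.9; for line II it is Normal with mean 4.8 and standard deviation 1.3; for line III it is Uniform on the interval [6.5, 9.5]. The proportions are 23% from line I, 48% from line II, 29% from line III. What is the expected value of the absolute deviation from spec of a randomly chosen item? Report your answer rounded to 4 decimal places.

5.7510

Component means — I: 4.9; II: 4.8; III: 8.
E[X] = 0.23·4.9 + 0.48·4.8 + 0.29·8 = 5.751.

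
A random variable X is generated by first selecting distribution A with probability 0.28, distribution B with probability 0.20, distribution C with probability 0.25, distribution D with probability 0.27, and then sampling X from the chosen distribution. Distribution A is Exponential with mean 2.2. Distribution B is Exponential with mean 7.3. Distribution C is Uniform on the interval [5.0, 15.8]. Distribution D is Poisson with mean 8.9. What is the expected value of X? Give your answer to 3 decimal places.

7.079

Component means — A: 2.2; B: 7.3; C: 10.4; D: 8.9.
E[X] = 0.28·2.2 + 0.2·7.3 + 0.25·10.4 + 0.27·8.9 = 7.079.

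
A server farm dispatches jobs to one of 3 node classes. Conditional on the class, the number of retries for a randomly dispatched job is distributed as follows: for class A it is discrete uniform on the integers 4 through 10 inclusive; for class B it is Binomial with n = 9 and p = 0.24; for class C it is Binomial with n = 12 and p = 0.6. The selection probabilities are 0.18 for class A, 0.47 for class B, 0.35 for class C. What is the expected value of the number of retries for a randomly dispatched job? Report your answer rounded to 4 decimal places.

4.7952

Component means — A: 7; B: 2.16; C: 7.2.
E[X] = 0.18·7 + 0.47·2.16 + 0.35·7.2 = 4.7952.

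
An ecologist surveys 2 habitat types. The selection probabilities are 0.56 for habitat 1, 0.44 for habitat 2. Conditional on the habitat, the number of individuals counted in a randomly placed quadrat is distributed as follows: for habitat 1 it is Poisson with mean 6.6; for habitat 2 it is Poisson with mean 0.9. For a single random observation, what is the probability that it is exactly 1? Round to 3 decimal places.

Conditional on each habitat, P(X = 1): 1: 0.00897843; 2: 0.365913.
By total probability, P(X = 1) = 0.56·0.00897843 + 0.44·0.365913 = 0.16603.

0.166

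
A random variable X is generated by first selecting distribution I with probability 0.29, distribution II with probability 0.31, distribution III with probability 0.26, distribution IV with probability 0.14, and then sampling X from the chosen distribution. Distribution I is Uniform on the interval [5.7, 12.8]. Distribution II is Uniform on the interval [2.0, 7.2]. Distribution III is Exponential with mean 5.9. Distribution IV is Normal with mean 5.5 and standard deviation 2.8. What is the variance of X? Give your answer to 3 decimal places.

Per component, I: μ=9.25, E[X²]=89.7633; II: μ=4.6, E[X²]=23.4133; III: μ=5.9, E[X²]=69.62; IV: μ=5.5, E[X²]=38.09.
E[X] = 0.29·9.25 + 0.31·4.6 + 0.26·5.9 + 0.14·5.5 = 6.4125.
E[X²] = 0.29·89.7633 + 0.31·23.4133 + 0.26·69.62 + 0.14·38.09 = 56.7233.
Var(X) = E[X²] − (E[X])² = 56.7233 − 41.1202 = 15.6031.

15.603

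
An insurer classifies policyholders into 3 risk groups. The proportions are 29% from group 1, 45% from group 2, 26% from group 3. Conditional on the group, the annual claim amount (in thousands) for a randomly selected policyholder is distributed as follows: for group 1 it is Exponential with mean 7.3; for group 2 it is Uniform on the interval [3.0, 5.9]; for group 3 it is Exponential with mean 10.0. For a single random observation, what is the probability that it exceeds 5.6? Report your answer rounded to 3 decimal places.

0.330

Conditional on each group, P(X > 5.6): 1: 0.464347; 2: 0.103448; 3: 0.571209.
By total probability, P(X > 5.6) = 0.29·0.464347 + 0.45·0.103448 + 0.26·0.571209 = 0.329727.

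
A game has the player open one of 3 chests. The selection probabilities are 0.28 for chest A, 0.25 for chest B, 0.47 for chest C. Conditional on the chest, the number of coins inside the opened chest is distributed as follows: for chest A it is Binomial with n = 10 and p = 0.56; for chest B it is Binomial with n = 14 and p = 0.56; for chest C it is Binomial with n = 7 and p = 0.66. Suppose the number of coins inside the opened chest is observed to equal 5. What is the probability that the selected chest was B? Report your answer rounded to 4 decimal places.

0.0761

Likelihoods P(X=5 | ·): A: 0.228878; B: 0.068152; C: 0.304016.
Posterior ∝ prior × likelihood. Numerator for B: 0.25·0.068152 = 0.017038.
Normalizing constant: 0.28·0.228878 + 0.25·0.068152 + 0.47·0.304016 = 0.224011.
P(B | observation) = 0.017038 / 0.224011 = 0.0760586.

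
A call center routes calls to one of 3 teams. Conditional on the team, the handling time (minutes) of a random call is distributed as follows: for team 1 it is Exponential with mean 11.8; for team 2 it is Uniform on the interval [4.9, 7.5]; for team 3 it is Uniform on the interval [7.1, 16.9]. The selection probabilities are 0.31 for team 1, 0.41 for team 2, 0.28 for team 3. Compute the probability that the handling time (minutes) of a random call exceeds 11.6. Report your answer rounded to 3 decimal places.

0.267

Conditional on each team, P(X > 11.6): 1: 0.374168; 2: 0; 3: 0.540816.
By total probability, P(X > 11.6) = 0.31·0.374168 + 0.41·0 + 0.28·0.540816 = 0.267421.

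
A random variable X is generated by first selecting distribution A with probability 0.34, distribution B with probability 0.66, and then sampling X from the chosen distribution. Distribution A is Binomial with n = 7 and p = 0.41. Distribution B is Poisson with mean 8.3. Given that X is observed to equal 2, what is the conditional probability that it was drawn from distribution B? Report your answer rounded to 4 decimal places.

Likelihoods P(X=2 | ·): A: 0.252375; B: 0.00856016.
Posterior ∝ prior × likelihood. Numerator for B: 0.66·0.00856016 = 0.00564971.
Normalizing constant: 0.34·0.252375 + 0.66·0.00856016 = 0.0914574.
P(B | observation) = 0.00564971 / 0.0914574 = 0.0617742.

0.0618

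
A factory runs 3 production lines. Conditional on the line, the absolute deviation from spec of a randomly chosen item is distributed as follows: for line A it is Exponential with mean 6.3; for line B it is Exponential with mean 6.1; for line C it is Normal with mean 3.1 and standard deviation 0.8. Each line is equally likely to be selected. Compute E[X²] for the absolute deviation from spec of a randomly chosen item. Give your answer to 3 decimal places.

54.683

For each component E[X²] = Var + (mean)², giving A: 79.38; B: 74.42; C: 10.25.
Overall E[X²] = 0.333333·79.38 + 0.333333·74.42 + 0.333333·10.25 = 54.6833.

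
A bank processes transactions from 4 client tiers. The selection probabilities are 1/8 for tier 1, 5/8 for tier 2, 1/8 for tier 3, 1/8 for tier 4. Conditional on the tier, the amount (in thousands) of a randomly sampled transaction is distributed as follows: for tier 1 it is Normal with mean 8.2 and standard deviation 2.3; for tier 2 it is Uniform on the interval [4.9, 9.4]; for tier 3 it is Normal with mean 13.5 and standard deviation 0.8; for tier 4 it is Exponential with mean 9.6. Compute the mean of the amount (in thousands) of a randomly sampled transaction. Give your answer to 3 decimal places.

Component means — 1: 8.2; 2: 7.15; 3: 13.5; 4: 9.6.
E[X] = 0.125·8.2 + 0.625·7.15 + 0.125·13.5 + 0.125·9.6 = 8.38125.

8.381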